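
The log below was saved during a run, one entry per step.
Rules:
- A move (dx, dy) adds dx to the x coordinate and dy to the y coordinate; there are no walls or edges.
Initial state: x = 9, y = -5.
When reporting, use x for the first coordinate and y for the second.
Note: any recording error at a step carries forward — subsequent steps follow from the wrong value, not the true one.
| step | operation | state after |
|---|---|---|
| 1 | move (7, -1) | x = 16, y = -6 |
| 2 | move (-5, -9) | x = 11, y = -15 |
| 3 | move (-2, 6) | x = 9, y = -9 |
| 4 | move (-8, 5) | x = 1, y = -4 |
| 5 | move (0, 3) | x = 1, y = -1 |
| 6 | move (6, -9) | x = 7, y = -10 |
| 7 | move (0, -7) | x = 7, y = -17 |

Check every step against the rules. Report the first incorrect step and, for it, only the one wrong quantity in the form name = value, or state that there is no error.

Recomputing the run from the initial state:
step 1: x = 16, y = -6
step 2: x = 11, y = -15
step 3: x = 9, y = -9
step 4: x = 1, y = -4
step 5: x = 1, y = -1
step 6: x = 7, y = -10
step 7: x = 7, y = -17
This matches the log at every step.

no error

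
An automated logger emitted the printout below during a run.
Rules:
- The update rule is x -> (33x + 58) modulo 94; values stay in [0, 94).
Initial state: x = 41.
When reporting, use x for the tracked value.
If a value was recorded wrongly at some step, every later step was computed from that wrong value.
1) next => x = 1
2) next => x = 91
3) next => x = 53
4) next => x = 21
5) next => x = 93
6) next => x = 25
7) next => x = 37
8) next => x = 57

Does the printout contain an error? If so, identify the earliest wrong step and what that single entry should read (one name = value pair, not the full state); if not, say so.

step 1: x = (33*41 + 58) mod 94 = 1 -> no discrepancy
step 2: x = (33*1 + 58) mod 94 = 91 -> matches
step 3: x = (33*91 + 58) mod 94 = 53 -> consistent with the printout
step 4: x = (33*53 + 58) mod 94 = 21 -> agrees with the printout
step 5: x = (33*21 + 58) mod 94 = 93 -> confirmed correct
step 6: x = (33*93 + 58) mod 94 = 25 -> same as recorded
step 7: x = (33*25 + 58) mod 94 = 37 -> consistent with the printout
step 8: x = (33*37 + 58) mod 94 = 57 -> in agreement
Nothing is out of place; the run is error-free.

no error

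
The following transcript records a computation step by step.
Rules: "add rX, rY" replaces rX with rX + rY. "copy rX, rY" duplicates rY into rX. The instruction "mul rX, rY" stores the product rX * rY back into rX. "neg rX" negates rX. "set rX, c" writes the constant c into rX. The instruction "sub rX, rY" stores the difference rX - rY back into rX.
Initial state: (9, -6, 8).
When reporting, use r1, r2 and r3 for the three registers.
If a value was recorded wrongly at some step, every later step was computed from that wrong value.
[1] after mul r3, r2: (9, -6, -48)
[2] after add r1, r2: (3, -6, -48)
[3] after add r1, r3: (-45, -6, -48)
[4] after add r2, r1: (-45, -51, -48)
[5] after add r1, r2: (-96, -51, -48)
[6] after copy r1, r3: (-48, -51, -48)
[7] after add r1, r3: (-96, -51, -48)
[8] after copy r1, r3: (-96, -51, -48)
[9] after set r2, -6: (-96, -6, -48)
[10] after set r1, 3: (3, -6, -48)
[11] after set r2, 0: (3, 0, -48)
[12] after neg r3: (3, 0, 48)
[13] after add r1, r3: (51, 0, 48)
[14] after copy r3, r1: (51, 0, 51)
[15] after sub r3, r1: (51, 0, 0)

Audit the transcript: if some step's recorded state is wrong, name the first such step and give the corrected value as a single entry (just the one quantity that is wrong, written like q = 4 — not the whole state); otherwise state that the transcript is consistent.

step 8, r1 = -48

Recomputing the run from the initial state:
step 1: r1 = 9, r2 = -6, r3 = -48
step 2: r1 = 3, r2 = -6, r3 = -48
step 3: r1 = -45, r2 = -6, r3 = -48
step 4: r1 = -45, r2 = -51, r3 = -48
step 5: r1 = -96, r2 = -51, r3 = -48
step 6: r1 = -48, r2 = -51, r3 = -48
step 7: r1 = -96, r2 = -51, r3 = -48
step 8: r1 = -48, r2 = -51, r3 = -48
step 9: r1 = -48, r2 = -6, r3 = -48
step 10: r1 = 3, r2 = -6, r3 = -48
step 11: r1 = 3, r2 = 0, r3 = -48
step 12: r1 = 3, r2 = 0, r3 = 48
step 13: r1 = 51, r2 = 0, r3 = 48
step 14: r1 = 51, r2 = 0, r3 = 51
step 15: r1 = 51, r2 = 0, r3 = 0
The first disagreement with the transcript is at step 8, where the value should be r1 = -48.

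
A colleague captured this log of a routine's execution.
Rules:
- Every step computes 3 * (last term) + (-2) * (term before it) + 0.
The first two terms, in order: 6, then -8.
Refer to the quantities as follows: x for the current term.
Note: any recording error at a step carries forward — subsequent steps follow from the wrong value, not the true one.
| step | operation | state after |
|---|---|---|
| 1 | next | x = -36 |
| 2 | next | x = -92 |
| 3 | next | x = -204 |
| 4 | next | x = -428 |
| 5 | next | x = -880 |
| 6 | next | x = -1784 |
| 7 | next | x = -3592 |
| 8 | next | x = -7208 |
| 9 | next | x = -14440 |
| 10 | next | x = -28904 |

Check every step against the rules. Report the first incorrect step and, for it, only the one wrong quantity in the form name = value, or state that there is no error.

Recomputing the run from the initial state:
step 1: x = -36
step 2: x = -92
step 3: x = -204
step 4: x = -428
step 5: x = -876
step 6: x = -1772
step 7: x = -3564
step 8: x = -7148
step 9: x = -14316
step 10: x = -28652
The first disagreement with the log is at step 5, where the value should be x = -876.

step 5, x = -876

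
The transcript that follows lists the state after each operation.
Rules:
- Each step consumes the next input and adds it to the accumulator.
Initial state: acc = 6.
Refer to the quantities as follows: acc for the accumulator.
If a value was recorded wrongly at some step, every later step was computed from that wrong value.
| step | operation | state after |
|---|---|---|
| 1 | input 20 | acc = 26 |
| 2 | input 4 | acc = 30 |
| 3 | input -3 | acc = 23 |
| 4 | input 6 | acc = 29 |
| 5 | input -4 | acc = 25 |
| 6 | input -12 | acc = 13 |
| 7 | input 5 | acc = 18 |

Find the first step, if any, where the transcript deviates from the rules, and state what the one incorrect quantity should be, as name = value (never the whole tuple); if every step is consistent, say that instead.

Recomputing the run from the initial state:
step 1: acc = 26
step 2: acc = 30
step 3: acc = 27
step 4: acc = 33
step 5: acc = 29
step 6: acc = 17
step 7: acc = 22
The first disagreement with the transcript is at step 3, where the value should be acc = 27.

step 3, acc = 27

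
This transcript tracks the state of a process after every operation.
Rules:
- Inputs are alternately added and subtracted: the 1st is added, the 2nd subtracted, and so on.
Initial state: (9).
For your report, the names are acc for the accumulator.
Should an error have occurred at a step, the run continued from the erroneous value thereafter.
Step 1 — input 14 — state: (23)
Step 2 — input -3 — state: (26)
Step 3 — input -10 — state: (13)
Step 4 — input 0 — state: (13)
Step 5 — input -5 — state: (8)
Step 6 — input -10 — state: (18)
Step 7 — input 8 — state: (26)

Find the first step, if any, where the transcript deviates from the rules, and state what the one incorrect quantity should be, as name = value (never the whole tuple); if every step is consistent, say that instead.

step 3, acc = 16

1. acc = 9 + 14 = 23 (checks out)
2. acc = 23 - -3 = 26 (matches)
3. acc = 26 + -10 = 16 (first mismatch against the transcript)
Step 3 is the first one off; corrected, acc = 16.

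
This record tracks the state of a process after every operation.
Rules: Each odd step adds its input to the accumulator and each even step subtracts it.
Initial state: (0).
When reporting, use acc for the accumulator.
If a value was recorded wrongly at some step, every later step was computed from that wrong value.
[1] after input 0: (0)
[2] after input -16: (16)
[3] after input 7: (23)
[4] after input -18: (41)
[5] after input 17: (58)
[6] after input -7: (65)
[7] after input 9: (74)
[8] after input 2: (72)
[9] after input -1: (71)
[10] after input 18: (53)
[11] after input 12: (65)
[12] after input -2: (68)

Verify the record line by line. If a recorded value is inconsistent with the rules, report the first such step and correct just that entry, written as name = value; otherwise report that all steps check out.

1. acc = 0 + 0 = 0 (agrees with the record)
2. acc = 0 - -16 = 16 (consistent with the record)
3. acc = 16 + 7 = 23 (no discrepancy)
4. acc = 23 - -18 = 41 (same as recorded)
5. acc = 41 + 17 = 58 (no discrepancy)
6. acc = 58 - -7 = 65 (same as recorded)
7. acc = 65 + 9 = 74 (in agreement)
8. acc = 74 - 2 = 72 (agrees with the record)
9. acc = 72 + -1 = 71 (no discrepancy)
10. acc = 71 - 18 = 53 (in agreement)
11. acc = 53 + 12 = 65 (confirmed correct)
12. acc = 65 - -2 = 67 (not what was recorded)
Conclusion: step 12 carries the first error; the entry should be acc = 67.

step 12, acc = 67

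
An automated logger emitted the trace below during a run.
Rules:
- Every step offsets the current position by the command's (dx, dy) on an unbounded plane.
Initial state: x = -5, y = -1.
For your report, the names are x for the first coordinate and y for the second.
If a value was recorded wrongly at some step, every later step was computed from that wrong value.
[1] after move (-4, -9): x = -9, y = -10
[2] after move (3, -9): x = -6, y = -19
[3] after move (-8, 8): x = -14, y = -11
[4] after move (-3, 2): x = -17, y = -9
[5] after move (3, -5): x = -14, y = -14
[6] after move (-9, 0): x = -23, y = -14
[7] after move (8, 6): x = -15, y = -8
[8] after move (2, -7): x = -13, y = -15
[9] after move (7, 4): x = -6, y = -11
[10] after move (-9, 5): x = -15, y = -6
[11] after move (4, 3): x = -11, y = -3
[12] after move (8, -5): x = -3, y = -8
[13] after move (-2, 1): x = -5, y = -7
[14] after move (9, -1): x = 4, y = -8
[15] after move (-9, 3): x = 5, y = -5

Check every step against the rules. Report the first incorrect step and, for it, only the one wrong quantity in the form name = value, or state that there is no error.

1. x = -5 + (-4) = -9, y = -1 + (-9) = -10 (consistent with the trace)
2. x = -9 + (3) = -6, y = -10 + (-9) = -19 (same as recorded)
3. x = -6 + (-8) = -14, y = -19 + (8) = -11 (in agreement)
4. x = -14 + (-3) = -17, y = -11 + (2) = -9 (checks out)
5. x = -17 + (3) = -14, y = -9 + (-5) = -14 (matches)
6. x = -14 + (-9) = -23, y = -14 + (0) = -14 (confirmed correct)
7. x = -23 + (8) = -15, y = -14 + (6) = -8 (verified)
8. x = -15 + (2) = -13, y = -8 + (-7) = -15 (exactly as logged)
9. x = -13 + (7) = -6, y = -15 + (4) = -11 (checks out)
10. x = -6 + (-9) = -15, y = -11 + (5) = -6 (agrees with the trace)
11. x = -15 + (4) = -11, y = -6 + (3) = -3 (same as recorded)
12. x = -11 + (8) = -3, y = -3 + (-5) = -8 (consistent with the trace)
13. x = -3 + (-2) = -5, y = -8 + (1) = -7 (exactly as logged)
14. x = -5 + (9) = 4, y = -7 + (-1) = -8 (confirmed correct)
15. x = 4 + (-9) = -5, y = -8 + (3) = -5 (the trace disagrees here)
First incorrect step: 15; the correct value is x = -5.

step 15, x = -5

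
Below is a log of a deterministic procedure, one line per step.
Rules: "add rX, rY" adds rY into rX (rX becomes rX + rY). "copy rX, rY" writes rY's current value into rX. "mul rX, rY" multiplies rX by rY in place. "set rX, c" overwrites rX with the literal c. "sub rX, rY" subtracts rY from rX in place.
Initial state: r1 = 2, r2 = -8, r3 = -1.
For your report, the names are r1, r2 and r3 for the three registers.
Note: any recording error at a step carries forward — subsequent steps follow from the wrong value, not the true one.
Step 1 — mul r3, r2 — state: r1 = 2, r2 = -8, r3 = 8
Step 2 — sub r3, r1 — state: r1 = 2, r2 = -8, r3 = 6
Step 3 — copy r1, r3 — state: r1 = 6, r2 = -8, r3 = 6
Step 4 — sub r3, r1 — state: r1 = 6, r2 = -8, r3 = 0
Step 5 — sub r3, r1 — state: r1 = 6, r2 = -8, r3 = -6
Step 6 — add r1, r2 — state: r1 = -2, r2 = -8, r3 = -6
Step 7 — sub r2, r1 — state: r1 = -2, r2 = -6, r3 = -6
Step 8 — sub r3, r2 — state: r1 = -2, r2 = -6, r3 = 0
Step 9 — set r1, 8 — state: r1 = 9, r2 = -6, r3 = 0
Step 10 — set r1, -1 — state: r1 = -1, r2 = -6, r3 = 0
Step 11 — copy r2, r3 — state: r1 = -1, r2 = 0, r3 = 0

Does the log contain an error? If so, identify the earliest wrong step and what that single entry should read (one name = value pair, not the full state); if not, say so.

step 9, r1 = 8

Recomputing the run from the initial state:
step 1: r1 = 2, r2 = -8, r3 = 8
step 2: r1 = 2, r2 = -8, r3 = 6
step 3: r1 = 6, r2 = -8, r3 = 6
step 4: r1 = 6, r2 = -8, r3 = 0
step 5: r1 = 6, r2 = -8, r3 = -6
step 6: r1 = -2, r2 = -8, r3 = -6
step 7: r1 = -2, r2 = -6, r3 = -6
step 8: r1 = -2, r2 = -6, r3 = 0
step 9: r1 = 8, r2 = -6, r3 = 0
step 10: r1 = -1, r2 = -6, r3 = 0
step 11: r1 = -1, r2 = 0, r3 = 0
The first disagreement with the log is at step 9, where the value should be r1 = 8.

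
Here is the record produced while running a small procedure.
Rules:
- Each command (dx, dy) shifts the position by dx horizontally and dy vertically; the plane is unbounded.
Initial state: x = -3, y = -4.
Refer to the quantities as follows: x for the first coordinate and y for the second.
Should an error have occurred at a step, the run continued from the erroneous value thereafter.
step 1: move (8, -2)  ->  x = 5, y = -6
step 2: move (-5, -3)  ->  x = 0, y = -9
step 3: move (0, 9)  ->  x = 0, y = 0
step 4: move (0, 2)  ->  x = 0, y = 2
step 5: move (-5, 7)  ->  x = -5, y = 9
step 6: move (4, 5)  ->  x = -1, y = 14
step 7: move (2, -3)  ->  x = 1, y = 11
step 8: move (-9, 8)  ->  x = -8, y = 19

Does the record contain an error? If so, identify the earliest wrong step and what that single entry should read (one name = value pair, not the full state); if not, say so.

no error

Step 1: x = -3 + (8) = 5, y = -4 + (-2) = -6 — confirmed correct.
Step 2: x = 5 + (-5) = 0, y = -6 + (-3) = -9 — consistent with the record.
Step 3: x = 0 + (0) = 0, y = -9 + (9) = 0 — matches.
Step 4: x = 0 + (0) = 0, y = 0 + (2) = 2 — consistent with the record.
Step 5: x = 0 + (-5) = -5, y = 2 + (7) = 9 — in agreement.
Step 6: x = -5 + (4) = -1, y = 9 + (5) = 14 — agrees with the record.
Step 7: x = -1 + (2) = 1, y = 14 + (-3) = 11 — matches.
Step 8: x = 1 + (-9) = -8, y = 11 + (8) = 19 — consistent with the record.
Each recorded entry agrees with the recomputation.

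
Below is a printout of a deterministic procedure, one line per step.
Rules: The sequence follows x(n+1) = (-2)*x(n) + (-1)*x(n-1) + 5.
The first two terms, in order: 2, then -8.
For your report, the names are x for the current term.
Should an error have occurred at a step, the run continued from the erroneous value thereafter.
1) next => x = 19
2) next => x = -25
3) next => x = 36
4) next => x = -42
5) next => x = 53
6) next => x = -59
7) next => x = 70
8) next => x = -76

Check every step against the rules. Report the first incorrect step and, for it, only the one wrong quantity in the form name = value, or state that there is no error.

no error

1. x = -2*(-8) + (-1)*(2) + (5) = 19 (verified)
2. x = -2*(19) + (-1)*(-8) + (5) = -25 (confirmed correct)
3. x = -2*(-25) + (-1)*(19) + (5) = 36 (consistent with the printout)
4. x = -2*(36) + (-1)*(-25) + (5) = -42 (no discrepancy)
5. x = -2*(-42) + (-1)*(36) + (5) = 53 (no discrepancy)
6. x = -2*(53) + (-1)*(-42) + (5) = -59 (no discrepancy)
7. x = -2*(-59) + (-1)*(53) + (5) = 70 (agrees with the printout)
8. x = -2*(70) + (-1)*(-59) + (5) = -76 (no discrepancy)
The recomputation confirms every line.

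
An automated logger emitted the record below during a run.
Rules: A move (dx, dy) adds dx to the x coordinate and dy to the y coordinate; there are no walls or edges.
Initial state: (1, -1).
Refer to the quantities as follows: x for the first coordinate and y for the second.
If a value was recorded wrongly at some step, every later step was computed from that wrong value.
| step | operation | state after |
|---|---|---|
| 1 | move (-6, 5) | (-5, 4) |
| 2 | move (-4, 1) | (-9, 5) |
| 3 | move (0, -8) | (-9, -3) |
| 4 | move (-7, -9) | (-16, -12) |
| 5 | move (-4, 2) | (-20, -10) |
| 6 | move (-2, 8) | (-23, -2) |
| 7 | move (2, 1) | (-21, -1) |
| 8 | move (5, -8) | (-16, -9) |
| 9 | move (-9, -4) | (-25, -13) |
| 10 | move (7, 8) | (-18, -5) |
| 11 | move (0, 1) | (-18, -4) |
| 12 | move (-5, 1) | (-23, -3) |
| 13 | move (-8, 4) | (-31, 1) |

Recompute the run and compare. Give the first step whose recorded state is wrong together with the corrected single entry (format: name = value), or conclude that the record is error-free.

step 6, x = -22

Recomputing the run from the initial state:
step 1: x = -5, y = 4
step 2: x = -9, y = 5
step 3: x = -9, y = -3
step 4: x = -16, y = -12
step 5: x = -20, y = -10
step 6: x = -22, y = -2
step 7: x = -20, y = -1
step 8: x = -15, y = -9
step 9: x = -24, y = -13
step 10: x = -17, y = -5
step 11: x = -17, y = -4
step 12: x = -22, y = -3
step 13: x = -30, y = 1
The first disagreement with the record is at step 6, where the value should be x = -22.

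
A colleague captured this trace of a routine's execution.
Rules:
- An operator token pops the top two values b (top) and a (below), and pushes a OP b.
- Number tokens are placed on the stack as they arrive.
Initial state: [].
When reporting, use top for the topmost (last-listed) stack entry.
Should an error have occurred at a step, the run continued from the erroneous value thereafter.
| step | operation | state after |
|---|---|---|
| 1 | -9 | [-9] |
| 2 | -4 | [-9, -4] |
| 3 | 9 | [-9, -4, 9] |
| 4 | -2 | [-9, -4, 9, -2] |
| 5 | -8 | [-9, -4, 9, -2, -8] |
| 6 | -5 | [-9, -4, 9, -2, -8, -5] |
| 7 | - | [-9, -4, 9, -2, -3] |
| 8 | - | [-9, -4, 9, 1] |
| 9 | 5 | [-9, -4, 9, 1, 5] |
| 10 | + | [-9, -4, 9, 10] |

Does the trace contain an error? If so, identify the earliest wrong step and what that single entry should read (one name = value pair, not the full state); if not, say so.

step 10, top = 6

step 1: push -9: top = -9 -> agrees with the trace
step 2: push -4: top = -4 -> checks out
step 3: push 9: top = 9 -> exactly as logged
step 4: push -2: top = -2 -> matches
step 5: push -8: top = -8 -> no discrepancy
step 6: push -5: top = -5 -> agrees with the trace
step 7: -8 - -5 = -3 -> checks out
step 8: -2 - -3 = 1 -> matches
step 9: push 5: top = 5 -> in agreement
step 10: 1 + 5 = 6 -> the entry is off here
That makes step 10 the first incorrect line — top = 6 is what it should show.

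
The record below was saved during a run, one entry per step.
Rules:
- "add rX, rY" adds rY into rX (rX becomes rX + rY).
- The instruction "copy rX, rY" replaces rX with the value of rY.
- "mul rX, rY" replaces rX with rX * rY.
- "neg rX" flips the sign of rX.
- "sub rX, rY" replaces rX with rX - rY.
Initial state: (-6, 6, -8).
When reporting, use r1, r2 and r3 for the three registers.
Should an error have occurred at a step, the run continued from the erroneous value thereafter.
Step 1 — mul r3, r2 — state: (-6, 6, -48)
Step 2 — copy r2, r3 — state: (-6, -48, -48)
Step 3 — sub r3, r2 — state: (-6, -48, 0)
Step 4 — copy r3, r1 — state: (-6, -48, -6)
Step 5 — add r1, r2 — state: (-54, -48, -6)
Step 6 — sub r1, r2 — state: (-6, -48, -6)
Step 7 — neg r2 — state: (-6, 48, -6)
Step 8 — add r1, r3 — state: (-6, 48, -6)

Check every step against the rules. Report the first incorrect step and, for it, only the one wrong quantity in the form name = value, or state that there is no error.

step 8, r1 = -12

Recomputing the run from the initial state:
step 1: r1 = -6, r2 = 6, r3 = -48
step 2: r1 = -6, r2 = -48, r3 = -48
step 3: r1 = -6, r2 = -48, r3 = 0
step 4: r1 = -6, r2 = -48, r3 = -6
step 5: r1 = -54, r2 = -48, r3 = -6
step 6: r1 = -6, r2 = -48, r3 = -6
step 7: r1 = -6, r2 = 48, r3 = -6
step 8: r1 = -12, r2 = 48, r3 = -6
The first disagreement with the record is at step 8, where the value should be r1 = -12.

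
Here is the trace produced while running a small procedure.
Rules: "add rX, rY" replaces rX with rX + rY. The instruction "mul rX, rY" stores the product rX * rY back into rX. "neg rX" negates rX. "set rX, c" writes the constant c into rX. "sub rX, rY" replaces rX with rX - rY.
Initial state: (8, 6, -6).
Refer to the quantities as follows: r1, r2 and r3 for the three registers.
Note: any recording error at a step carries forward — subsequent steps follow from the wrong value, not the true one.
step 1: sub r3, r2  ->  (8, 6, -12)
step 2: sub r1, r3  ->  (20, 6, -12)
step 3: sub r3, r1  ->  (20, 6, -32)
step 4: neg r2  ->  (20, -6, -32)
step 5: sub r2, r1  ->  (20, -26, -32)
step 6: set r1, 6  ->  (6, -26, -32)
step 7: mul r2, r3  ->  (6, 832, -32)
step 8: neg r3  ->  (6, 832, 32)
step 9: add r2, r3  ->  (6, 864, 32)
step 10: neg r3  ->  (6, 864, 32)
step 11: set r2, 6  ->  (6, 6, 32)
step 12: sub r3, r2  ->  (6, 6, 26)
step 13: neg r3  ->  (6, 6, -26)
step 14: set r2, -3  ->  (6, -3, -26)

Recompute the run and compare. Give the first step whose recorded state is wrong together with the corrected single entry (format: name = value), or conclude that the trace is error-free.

Recomputing the run from the initial state:
step 1: r1 = 8, r2 = 6, r3 = -12
step 2: r1 = 20, r2 = 6, r3 = -12
step 3: r1 = 20, r2 = 6, r3 = -32
step 4: r1 = 20, r2 = -6, r3 = -32
step 5: r1 = 20, r2 = -26, r3 = -32
step 6: r1 = 6, r2 = -26, r3 = -32
step 7: r1 = 6, r2 = 832, r3 = -32
step 8: r1 = 6, r2 = 832, r3 = 32
step 9: r1 = 6, r2 = 864, r3 = 32
step 10: r1 = 6, r2 = 864, r3 = -32
step 11: r1 = 6, r2 = 6, r3 = -32
step 12: r1 = 6, r2 = 6, r3 = -38
step 13: r1 = 6, r2 = 6, r3 = 38
step 14: r1 = 6, r2 = -3, r3 = 38
The first disagreement with the trace is at step 10, where the value should be r3 = -32.

step 10, r3 = -32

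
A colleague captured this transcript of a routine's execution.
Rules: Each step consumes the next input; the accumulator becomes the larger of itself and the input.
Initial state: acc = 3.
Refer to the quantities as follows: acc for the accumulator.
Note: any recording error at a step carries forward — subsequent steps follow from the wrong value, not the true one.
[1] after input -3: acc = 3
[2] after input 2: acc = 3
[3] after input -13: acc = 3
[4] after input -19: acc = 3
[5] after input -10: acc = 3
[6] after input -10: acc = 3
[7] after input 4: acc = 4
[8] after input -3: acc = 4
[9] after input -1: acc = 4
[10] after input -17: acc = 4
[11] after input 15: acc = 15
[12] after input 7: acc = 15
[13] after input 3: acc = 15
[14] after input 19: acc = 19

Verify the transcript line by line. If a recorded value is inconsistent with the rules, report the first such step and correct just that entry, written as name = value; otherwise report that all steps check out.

no error

Recomputing the run from the initial state:
step 1: acc = 3
step 2: acc = 3
step 3: acc = 3
step 4: acc = 3
step 5: acc = 3
step 6: acc = 3
step 7: acc = 4
step 8: acc = 4
step 9: acc = 4
step 10: acc = 4
step 11: acc = 15
step 12: acc = 15
step 13: acc = 15
step 14: acc = 19
This matches the transcript at every step.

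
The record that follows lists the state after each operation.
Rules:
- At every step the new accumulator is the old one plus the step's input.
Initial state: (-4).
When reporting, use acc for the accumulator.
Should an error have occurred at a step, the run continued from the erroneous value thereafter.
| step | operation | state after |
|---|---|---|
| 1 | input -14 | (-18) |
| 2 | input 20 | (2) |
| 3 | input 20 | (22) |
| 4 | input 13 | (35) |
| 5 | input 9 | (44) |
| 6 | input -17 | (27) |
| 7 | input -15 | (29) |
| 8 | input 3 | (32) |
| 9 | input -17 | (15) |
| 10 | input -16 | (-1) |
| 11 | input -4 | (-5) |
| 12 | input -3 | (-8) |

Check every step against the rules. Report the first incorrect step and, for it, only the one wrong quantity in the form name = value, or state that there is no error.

step 7, acc = 12

Recomputing the run from the initial state:
step 1: acc = -18
step 2: acc = 2
step 3: acc = 22
step 4: acc = 35
step 5: acc = 44
step 6: acc = 27
step 7: acc = 12
step 8: acc = 15
step 9: acc = -2
step 10: acc = -18
step 11: acc = -22
step 12: acc = -25
The first disagreement with the record is at step 7, where the value should be acc = 12.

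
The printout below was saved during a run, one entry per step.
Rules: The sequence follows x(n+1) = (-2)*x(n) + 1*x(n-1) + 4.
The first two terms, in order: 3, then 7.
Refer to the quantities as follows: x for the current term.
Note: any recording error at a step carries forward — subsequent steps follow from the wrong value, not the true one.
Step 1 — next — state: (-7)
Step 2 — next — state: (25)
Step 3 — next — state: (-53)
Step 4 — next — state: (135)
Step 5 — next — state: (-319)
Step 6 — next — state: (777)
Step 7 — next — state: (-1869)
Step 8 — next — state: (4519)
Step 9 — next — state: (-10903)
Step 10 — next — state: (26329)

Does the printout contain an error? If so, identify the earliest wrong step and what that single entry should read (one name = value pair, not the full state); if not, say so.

no error

Recomputing the run from the initial state:
step 1: x = -7
step 2: x = 25
step 3: x = -53
step 4: x = 135
step 5: x = -319
step 6: x = 777
step 7: x = -1869
step 8: x = 4519
step 9: x = -10903
step 10: x = 26329
This matches the printout at every step.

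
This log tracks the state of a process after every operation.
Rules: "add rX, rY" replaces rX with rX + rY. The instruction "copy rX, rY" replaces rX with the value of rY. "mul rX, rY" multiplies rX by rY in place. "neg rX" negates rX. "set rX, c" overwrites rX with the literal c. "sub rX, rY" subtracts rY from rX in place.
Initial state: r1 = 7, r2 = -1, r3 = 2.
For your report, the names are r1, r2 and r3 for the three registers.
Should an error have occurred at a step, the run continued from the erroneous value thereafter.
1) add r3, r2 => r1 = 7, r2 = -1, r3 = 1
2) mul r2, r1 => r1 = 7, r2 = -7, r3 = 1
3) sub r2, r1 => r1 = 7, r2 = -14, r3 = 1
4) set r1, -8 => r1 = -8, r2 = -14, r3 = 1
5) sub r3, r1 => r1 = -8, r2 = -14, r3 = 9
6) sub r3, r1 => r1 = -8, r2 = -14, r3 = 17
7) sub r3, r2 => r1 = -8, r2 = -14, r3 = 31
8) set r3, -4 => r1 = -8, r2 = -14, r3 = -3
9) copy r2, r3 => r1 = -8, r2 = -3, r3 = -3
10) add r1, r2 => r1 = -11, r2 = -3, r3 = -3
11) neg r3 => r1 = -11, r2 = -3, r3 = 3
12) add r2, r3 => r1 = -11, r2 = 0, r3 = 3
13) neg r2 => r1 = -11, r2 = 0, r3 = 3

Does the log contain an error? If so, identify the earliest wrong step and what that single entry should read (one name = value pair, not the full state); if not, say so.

step 8, r3 = -4

1. r3 = 2 + -1 = 1 (consistent with the log)
2. r2 = -1 * 7 = -7 (exactly as logged)
3. r2 = -7 - 7 = -14 (no discrepancy)
4. r1 = -8 (no discrepancy)
5. r3 = 1 - -8 = 9 (no discrepancy)
6. r3 = 9 - -8 = 17 (in agreement)
7. r3 = 17 - -14 = 31 (checks out)
8. r3 = -4 (this is not what the log shows)
Conclusion: step 8 carries the first error; the entry should be r3 = -4.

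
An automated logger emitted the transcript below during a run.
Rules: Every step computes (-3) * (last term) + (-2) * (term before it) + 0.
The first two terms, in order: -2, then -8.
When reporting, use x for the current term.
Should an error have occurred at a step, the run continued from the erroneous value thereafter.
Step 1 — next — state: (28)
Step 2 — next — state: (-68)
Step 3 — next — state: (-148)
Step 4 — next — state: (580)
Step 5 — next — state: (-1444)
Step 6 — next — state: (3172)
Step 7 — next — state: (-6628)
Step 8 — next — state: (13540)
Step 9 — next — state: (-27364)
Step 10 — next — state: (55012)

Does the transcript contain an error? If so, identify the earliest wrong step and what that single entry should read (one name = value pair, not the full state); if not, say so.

step 3, x = 148

Recomputing the run from the initial state:
step 1: x = 28
step 2: x = -68
step 3: x = 148
step 4: x = -308
step 5: x = 628
step 6: x = -1268
step 7: x = 2548
step 8: x = -5108
step 9: x = 10228
step 10: x = -20468
The first disagreement with the transcript is at step 3, where the value should be x = 148.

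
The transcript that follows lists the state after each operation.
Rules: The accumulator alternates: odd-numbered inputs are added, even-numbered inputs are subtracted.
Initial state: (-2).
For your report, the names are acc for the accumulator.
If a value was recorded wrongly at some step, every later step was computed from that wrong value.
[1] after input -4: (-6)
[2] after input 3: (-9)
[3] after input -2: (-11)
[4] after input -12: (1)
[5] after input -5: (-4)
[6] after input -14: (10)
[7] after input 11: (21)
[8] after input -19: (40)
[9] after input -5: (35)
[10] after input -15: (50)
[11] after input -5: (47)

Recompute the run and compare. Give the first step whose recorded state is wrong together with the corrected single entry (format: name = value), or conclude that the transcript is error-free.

step 11, acc = 45

Recomputing the run from the initial state:
step 1: acc = -6
step 2: acc = -9
step 3: acc = -11
step 4: acc = 1
step 5: acc = -4
step 6: acc = 10
step 7: acc = 21
step 8: acc = 40
step 9: acc = 35
step 10: acc = 50
step 11: acc = 45
The first disagreement with the transcript is at step 11, where the value should be acc = 45.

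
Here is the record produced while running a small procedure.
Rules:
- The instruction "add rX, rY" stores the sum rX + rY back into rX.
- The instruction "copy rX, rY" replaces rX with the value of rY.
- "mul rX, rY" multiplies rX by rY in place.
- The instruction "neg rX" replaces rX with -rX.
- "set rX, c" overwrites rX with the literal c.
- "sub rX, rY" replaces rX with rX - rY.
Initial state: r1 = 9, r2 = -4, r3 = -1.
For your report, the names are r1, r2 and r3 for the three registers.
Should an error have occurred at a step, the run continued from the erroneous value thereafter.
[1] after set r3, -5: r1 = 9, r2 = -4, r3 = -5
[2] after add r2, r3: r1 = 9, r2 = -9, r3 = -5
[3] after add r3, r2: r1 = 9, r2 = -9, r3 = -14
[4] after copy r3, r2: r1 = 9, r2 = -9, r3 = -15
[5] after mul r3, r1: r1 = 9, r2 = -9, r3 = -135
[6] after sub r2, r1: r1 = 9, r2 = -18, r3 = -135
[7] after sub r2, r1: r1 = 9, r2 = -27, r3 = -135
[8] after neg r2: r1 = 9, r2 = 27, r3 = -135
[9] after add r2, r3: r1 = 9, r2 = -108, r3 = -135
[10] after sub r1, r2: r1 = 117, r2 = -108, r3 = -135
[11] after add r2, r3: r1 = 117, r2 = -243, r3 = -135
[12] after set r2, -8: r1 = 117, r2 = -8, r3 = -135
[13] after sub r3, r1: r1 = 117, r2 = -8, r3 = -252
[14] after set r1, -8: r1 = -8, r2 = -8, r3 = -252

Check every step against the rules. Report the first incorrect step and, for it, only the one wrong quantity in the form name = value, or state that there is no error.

1. r3 = -5 (in agreement)
2. r2 = -4 + -5 = -9 (consistent with the record)
3. r3 = -5 + -9 = -14 (checks out)
4. r3 = -9 (the entry is off here)
Conclusion: step 4 carries the first error; the entry should be r3 = -9.

step 4, r3 = -9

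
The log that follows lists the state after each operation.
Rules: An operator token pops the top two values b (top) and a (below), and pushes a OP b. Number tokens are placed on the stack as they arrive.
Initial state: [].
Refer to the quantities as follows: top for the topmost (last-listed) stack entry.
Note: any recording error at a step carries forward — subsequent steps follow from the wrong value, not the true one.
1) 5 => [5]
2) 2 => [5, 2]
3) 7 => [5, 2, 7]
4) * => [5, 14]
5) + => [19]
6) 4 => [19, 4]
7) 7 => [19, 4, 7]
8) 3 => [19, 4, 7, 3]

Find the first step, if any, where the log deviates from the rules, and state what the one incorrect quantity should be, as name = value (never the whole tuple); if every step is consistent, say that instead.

no error

Recomputing the run from the initial state:
step 1: [5]
step 2: [5, 2]
step 3: [5, 2, 7]
step 4: [5, 14]
step 5: [19]
step 6: [19, 4]
step 7: [19, 4, 7]
step 8: [19, 4, 7, 3]
This matches the log at every step.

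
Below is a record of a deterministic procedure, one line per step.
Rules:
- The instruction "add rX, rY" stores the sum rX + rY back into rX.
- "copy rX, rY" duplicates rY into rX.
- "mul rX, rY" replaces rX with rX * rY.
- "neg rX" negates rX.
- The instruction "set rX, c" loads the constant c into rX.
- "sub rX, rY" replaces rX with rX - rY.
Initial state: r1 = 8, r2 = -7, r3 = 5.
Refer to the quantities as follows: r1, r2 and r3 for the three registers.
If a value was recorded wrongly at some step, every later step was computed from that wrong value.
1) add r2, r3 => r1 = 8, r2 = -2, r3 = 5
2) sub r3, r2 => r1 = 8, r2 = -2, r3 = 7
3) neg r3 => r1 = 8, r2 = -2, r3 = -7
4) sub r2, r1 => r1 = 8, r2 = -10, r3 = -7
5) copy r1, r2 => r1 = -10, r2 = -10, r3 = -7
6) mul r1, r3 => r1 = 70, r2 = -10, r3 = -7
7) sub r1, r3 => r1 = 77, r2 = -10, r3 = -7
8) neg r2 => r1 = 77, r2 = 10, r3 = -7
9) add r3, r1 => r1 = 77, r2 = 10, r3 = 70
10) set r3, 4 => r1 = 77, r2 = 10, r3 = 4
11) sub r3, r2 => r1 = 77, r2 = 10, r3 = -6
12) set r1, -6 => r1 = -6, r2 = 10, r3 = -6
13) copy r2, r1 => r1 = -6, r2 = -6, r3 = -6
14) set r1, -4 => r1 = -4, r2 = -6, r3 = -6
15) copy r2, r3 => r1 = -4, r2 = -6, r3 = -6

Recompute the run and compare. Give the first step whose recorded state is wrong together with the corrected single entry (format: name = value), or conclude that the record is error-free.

Recomputing the run from the initial state:
step 1: r1 = 8, r2 = -2, r3 = 5
step 2: r1 = 8, r2 = -2, r3 = 7
step 3: r1 = 8, r2 = -2, r3 = -7
step 4: r1 = 8, r2 = -10, r3 = -7
step 5: r1 = -10, r2 = -10, r3 = -7
step 6: r1 = 70, r2 = -10, r3 = -7
step 7: r1 = 77, r2 = -10, r3 = -7
step 8: r1 = 77, r2 = 10, r3 = -7
step 9: r1 = 77, r2 = 10, r3 = 70
step 10: r1 = 77, r2 = 10, r3 = 4
step 11: r1 = 77, r2 = 10, r3 = -6
step 12: r1 = -6, r2 = 10, r3 = -6
step 13: r1 = -6, r2 = -6, r3 = -6
step 14: r1 = -4, r2 = -6, r3 = -6
step 15: r1 = -4, r2 = -6, r3 = -6
This matches the record at every step.

no error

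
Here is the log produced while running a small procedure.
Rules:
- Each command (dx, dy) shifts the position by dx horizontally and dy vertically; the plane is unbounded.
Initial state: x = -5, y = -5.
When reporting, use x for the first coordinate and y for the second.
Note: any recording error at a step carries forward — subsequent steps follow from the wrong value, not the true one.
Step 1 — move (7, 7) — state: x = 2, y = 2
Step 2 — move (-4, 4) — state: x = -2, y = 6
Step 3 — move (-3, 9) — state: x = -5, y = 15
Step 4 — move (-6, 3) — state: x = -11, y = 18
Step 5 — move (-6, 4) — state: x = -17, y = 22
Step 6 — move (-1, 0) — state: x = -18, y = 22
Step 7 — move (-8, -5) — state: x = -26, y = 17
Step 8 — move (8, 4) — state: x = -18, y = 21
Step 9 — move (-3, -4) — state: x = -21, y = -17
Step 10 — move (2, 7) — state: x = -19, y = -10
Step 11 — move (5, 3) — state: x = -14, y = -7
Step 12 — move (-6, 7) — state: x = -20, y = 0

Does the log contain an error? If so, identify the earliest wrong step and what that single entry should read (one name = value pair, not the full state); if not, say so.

step 9, y = 17

Step 1: x = -5 + (7) = 2, y = -5 + (7) = 2 — agrees with the log.
Step 2: x = 2 + (-4) = -2, y = 2 + (4) = 6 — in agreement.
Step 3: x = -2 + (-3) = -5, y = 6 + (9) = 15 — same as recorded.
Step 4: x = -5 + (-6) = -11, y = 15 + (3) = 18 — confirmed correct.
Step 5: x = -11 + (-6) = -17, y = 18 + (4) = 22 — consistent with the log.
Step 6: x = -17 + (-1) = -18, y = 22 + (0) = 22 — same as recorded.
Step 7: x = -18 + (-8) = -26, y = 22 + (-5) = 17 — verified.
Step 8: x = -26 + (8) = -18, y = 17 + (4) = 21 — verified.
Step 9: x = -18 + (-3) = -21, y = 21 + (-4) = 17 — the log has a different value.
That makes step 9 the first incorrect line — y = 17 is what it should show.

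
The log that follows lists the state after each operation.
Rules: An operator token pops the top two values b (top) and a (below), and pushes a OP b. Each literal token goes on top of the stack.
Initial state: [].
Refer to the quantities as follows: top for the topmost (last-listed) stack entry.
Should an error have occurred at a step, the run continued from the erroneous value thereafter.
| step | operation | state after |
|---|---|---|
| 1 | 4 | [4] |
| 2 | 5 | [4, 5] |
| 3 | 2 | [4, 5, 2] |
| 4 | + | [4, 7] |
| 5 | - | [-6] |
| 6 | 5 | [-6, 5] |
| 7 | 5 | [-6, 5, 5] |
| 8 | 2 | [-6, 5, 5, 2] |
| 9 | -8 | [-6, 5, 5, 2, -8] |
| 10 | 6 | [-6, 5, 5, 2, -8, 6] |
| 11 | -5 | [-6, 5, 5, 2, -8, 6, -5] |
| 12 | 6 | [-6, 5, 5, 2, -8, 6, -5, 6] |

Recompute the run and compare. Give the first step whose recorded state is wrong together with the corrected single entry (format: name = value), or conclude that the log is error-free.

step 5, top = -3

Step 1: push 4: top = 4 — checks out.
Step 2: push 5: top = 5 — consistent with the log.
Step 3: push 2: top = 2 — in agreement.
Step 4: 5 + 2 = 7 — in agreement.
Step 5: 4 - 7 = -3 — the log disagrees here.
First deviation found at step 5; the corrected entry is top = -3.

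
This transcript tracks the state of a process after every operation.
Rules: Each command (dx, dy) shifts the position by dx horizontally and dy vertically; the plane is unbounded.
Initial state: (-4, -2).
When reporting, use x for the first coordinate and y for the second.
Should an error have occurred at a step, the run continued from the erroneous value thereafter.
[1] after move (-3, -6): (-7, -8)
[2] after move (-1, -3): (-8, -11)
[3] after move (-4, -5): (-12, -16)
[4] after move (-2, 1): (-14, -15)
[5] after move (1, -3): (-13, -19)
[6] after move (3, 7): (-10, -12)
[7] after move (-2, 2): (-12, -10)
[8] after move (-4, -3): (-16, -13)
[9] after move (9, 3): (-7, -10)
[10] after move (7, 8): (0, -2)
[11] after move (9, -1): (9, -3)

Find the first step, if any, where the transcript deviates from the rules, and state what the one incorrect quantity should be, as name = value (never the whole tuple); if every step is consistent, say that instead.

1. x = -4 + (-3) = -7, y = -2 + (-6) = -8 (consistent with the transcript)
2. x = -7 + (-1) = -8, y = -8 + (-3) = -11 (verified)
3. x = -8 + (-4) = -12, y = -11 + (-5) = -16 (same as recorded)
4. x = -12 + (-2) = -14, y = -16 + (1) = -15 (checks out)
5. x = -14 + (1) = -13, y = -15 + (-3) = -18 (the recorded entry deviates here)
Step 5 is the first one off; corrected, y = -18.

step 5, y = -18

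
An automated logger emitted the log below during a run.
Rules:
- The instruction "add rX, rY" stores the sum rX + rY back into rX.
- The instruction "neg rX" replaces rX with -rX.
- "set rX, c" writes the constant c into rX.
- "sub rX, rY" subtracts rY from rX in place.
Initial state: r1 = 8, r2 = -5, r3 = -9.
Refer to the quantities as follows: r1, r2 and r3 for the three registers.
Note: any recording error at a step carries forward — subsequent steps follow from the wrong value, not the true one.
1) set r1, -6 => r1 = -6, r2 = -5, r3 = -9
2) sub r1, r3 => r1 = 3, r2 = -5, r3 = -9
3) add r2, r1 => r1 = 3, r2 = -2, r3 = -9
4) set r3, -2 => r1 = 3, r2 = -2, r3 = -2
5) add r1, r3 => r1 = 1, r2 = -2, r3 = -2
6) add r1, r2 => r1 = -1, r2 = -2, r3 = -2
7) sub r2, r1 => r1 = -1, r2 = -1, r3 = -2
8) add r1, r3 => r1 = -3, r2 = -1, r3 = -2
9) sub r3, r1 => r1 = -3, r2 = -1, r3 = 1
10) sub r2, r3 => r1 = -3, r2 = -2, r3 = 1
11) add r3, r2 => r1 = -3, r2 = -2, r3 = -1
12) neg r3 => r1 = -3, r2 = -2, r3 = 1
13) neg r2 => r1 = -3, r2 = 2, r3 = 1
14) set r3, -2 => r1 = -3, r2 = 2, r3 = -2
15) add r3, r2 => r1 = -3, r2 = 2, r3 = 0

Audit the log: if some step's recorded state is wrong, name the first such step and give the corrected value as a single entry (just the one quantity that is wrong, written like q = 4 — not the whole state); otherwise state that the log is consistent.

1. r1 = -6 (in agreement)
2. r1 = -6 - -9 = 3 (consistent with the log)
3. r2 = -5 + 3 = -2 (confirmed correct)
4. r3 = -2 (in agreement)
5. r1 = 3 + -2 = 1 (consistent with the log)
6. r1 = 1 + -2 = -1 (verified)
7. r2 = -2 - -1 = -1 (verified)
8. r1 = -1 + -2 = -3 (confirmed correct)
9. r3 = -2 - -3 = 1 (verified)
10. r2 = -1 - 1 = -2 (verified)
11. r3 = 1 + -2 = -1 (verified)
12. r3 = -(-1) = 1 (matches)
13. r2 = -(-2) = 2 (matches)
14. r3 = -2 (same as recorded)
15. r3 = -2 + 2 = 0 (exactly as logged)
The whole run recomputes cleanly — no discrepancies.

no error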